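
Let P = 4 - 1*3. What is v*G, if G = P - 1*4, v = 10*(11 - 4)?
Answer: -210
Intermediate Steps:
P = 1 (P = 4 - 3 = 1)
v = 70 (v = 10*7 = 70)
G = -3 (G = 1 - 1*4 = 1 - 4 = -3)
v*G = 70*(-3) = -210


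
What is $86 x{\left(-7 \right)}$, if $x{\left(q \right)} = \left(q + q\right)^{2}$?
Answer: $16856$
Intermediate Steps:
$x{\left(q \right)} = 4 q^{2}$ ($x{\left(q \right)} = \left(2 q\right)^{2} = 4 q^{2}$)
$86 x{\left(-7 \right)} = 86 \cdot 4 \left(-7\right)^{2} = 86 \cdot 4 \cdot 49 = 86 \cdot 196 = 16856$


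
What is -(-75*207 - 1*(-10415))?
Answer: 5110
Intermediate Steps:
-(-75*207 - 1*(-10415)) = -(-15525 + 10415) = -1*(-5110) = 5110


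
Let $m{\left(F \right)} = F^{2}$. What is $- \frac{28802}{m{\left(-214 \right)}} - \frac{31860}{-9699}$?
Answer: $\frac{196618327}{74029234} \approx 2.656$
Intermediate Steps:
$- \frac{28802}{m{\left(-214 \right)}} - \frac{31860}{-9699} = - \frac{28802}{\left(-214\right)^{2}} - \frac{31860}{-9699} = - \frac{28802}{45796} - - \frac{10620}{3233} = \left(-28802\right) \frac{1}{45796} + \frac{10620}{3233} = - \frac{14401}{22898} + \frac{10620}{3233} = \frac{196618327}{74029234}$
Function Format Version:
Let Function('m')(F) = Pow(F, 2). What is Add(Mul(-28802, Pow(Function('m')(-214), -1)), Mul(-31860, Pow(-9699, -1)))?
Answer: Rational(196618327, 74029234) ≈ 2.6560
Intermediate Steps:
Add(Mul(-28802, Pow(Function('m')(-214), -1)), Mul(-31860, Pow(-9699, -1))) = Add(Mul(-28802, Pow(Pow(-214, 2), -1)), Mul(-31860, Pow(-9699, -1))) = Add(Mul(-28802, Pow(45796, -1)), Mul(-31860, Rational(-1, 9699))) = Add(Mul(-28802, Rational(1, 45796)), Rational(10620, 3233)) = Add(Rational(-14401, 22898), Rational(10620, 3233)) = Rational(196618327, 74029234)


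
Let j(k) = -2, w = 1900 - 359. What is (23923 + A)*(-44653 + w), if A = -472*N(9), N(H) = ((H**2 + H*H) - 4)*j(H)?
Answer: -7461609400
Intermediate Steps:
w = 1541
N(H) = 8 - 4*H**2 (N(H) = ((H**2 + H*H) - 4)*(-2) = ((H**2 + H**2) - 4)*(-2) = (2*H**2 - 4)*(-2) = (-4 + 2*H**2)*(-2) = 8 - 4*H**2)
A = 149152 (A = -472*(8 - 4*9**2) = -472*(8 - 4*81) = -472*(8 - 324) = -472*(-316) = 149152)
(23923 + A)*(-44653 + w) = (23923 + 149152)*(-44653 + 1541) = 173075*(-43112) = -7461609400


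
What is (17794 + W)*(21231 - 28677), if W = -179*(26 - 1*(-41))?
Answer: -43194246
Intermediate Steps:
W = -11993 (W = -179*(26 + 41) = -179*67 = -11993)
(17794 + W)*(21231 - 28677) = (17794 - 11993)*(21231 - 28677) = 5801*(-7446) = -43194246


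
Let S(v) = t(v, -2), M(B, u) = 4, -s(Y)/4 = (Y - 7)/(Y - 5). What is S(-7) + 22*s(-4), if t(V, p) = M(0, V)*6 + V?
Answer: -815/9 ≈ -90.556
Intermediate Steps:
s(Y) = -4*(-7 + Y)/(-5 + Y) (s(Y) = -4*(Y - 7)/(Y - 5) = -4*(-7 + Y)/(-5 + Y))
t(V, p) = 24 + V (t(V, p) = 4*6 + V = 24 + V)
S(v) = 24 + v
S(-7) + 22*s(-4) = (24 - 7) + 22*(4*(7 - 1*(-4))/(-5 - 4)) = 17 + 22*(4*(7 + 4)/(-9)) = 17 + 22*(4*(-⅑)*11) = 17 + 22*(-44/9) = 17 - 968/9 = -815/9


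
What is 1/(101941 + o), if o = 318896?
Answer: 1/420837 ≈ 2.3762e-6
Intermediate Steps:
1/(101941 + o) = 1/(101941 + 318896) = 1/420837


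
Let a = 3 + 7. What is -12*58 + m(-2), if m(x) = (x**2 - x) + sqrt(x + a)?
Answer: -690 + 2*sqrt(2) ≈ -687.17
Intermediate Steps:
a = 10
m(x) = x**2 + sqrt(10 + x) - x (m(x) = (x**2 - x) + sqrt(x + 10) = (x**2 - x) + sqrt(10 + x) = x**2 + sqrt(10 + x) - x)
-12*58 + m(-2) = -12*58 + ((-2)**2 + sqrt(10 - 2) - 1*(-2)) = -696 + (4 + sqrt(8) + 2) = -696 + (4 + 2*sqrt(2) + 2) = -696 + (6 + 2*sqrt(2)) = -690 + 2*sqrt(2)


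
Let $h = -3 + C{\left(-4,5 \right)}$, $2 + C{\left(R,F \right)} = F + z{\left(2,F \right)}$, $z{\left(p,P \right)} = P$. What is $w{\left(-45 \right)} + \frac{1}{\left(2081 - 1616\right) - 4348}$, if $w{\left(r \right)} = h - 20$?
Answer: $- \frac{58246}{3883} \approx -15.0$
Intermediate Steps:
$C{\left(R,F \right)} = -2 + 2 F$ ($C{\left(R,F \right)} = -2 + \left(F + F\right) = -2 + 2 F$)
$h = 5$ ($h = -3 + \left(-2 + 2 \cdot 5\right) = -3 + \left(-2 + 10\right) = -3 + 8 = 5$)
$w{\left(r \right)} = -15$ ($w{\left(r \right)} = 5 - 20 = -15$)
$w{\left(-45 \right)} + \frac{1}{\left(2081 - 1616\right) - 4348} = -15 + \frac{1}{\left(2081 - 1616\right) - 4348} = -15 + \frac{1}{465 - 4348} = -15 + \frac{1}{-3883} = -15 - \frac{1}{3883} = - \frac{58246}{3883}$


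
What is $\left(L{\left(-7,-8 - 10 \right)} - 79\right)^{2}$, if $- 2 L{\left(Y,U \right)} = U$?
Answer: $4900$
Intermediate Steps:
$L{\left(Y,U \right)} = - \frac{U}{2}$
$\left(L{\left(-7,-8 - 10 \right)} - 79\right)^{2} = \left(- \frac{-8 - 10}{2} - 79\right)^{2} = \left(\left(- \frac{1}{2}\right) \left(-18\right) - 79\right)^{2} = \left(9 - 79\right)^{2} = \left(-70\right)^{2} = 4900$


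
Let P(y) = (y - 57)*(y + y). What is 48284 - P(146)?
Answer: 22296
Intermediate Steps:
P(y) = 2*y*(-57 + y) (P(y) = (-57 + y)*(2*y) = 2*y*(-57 + y))
48284 - P(146) = 48284 - 2*146*(-57 + 146) = 48284 - 2*146*89 = 48284 - 1*25988 = 48284 - 25988 = 22296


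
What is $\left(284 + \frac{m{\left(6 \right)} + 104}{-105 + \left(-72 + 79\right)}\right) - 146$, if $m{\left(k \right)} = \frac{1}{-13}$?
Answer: $\frac{24923}{182} \approx 136.94$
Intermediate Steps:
$m{\left(k \right)} = - \frac{1}{13}$
$\left(284 + \frac{m{\left(6 \right)} + 104}{-105 + \left(-72 + 79\right)}\right) - 146 = \left(284 + \frac{- \frac{1}{13} + 104}{-105 + \left(-72 + 79\right)}\right) - 146 = \left(284 + \frac{1351}{13 \left(-105 + 7\right)}\right) - 146 = \left(284 + \frac{1351}{13 \left(-98\right)}\right) - 146 = \left(284 + \frac{1351}{13} \left(- \frac{1}{98}\right)\right) - 146 = \left(284 - \frac{193}{182}\right) - 146 = \frac{51495}{182} - 146 = \frac{24923}{182}$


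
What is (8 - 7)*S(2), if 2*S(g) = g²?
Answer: 2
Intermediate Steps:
S(g) = g²/2
(8 - 7)*S(2) = (8 - 7)*((½)*2²) = 1*((½)*4) = 1*2 = 2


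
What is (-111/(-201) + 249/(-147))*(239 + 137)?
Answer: -1409248/3283 ≈ -429.26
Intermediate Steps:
(-111/(-201) + 249/(-147))*(239 + 137) = (-111*(-1/201) + 249*(-1/147))*376 = (37/67 - 83/49)*376 = -3748/3283*376 = -1409248/3283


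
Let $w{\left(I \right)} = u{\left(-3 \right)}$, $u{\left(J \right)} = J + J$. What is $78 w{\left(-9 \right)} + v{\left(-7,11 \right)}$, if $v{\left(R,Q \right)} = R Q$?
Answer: $-545$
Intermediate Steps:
$u{\left(J \right)} = 2 J$
$w{\left(I \right)} = -6$ ($w{\left(I \right)} = 2 \left(-3\right) = -6$)
$v{\left(R,Q \right)} = Q R$
$78 w{\left(-9 \right)} + v{\left(-7,11 \right)} = 78 \left(-6\right) + 11 \left(-7\right) = -468 - 77 = -545$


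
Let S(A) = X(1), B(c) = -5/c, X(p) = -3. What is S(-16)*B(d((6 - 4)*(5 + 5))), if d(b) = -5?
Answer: -3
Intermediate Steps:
S(A) = -3
S(-16)*B(d((6 - 4)*(5 + 5))) = -(-15)/(-5) = -(-15)*(-1)/5 = -3*1 = -3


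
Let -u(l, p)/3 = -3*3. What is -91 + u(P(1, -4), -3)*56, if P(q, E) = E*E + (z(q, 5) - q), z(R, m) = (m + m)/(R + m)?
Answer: 1421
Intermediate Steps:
z(R, m) = 2*m/(R + m) (z(R, m) = (2*m)/(R + m) = 2*m/(R + m))
P(q, E) = E**2 - q + 10/(5 + q) (P(q, E) = E*E + (2*5/(q + 5) - q) = E**2 + (2*5/(5 + q) - q) = E**2 + (10/(5 + q) - q) = E**2 + (-q + 10/(5 + q)) = E**2 - q + 10/(5 + q))
u(l, p) = 27 (u(l, p) = -(-9)*3 = -3*(-9) = 27)
-91 + u(P(1, -4), -3)*56 = -91 + 27*56 = -91 + 1512 = 1421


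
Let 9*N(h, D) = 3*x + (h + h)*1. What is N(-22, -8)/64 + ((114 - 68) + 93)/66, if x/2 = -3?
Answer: 6331/3168 ≈ 1.9984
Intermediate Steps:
x = -6 (x = 2*(-3) = -6)
N(h, D) = -2 + 2*h/9 (N(h, D) = (3*(-6) + (h + h)*1)/9 = (-18 + (2*h)*1)/9 = (-18 + 2*h)/9 = -2 + 2*h/9)
N(-22, -8)/64 + ((114 - 68) + 93)/66 = (-2 + (2/9)*(-22))/64 + ((114 - 68) + 93)/66 = (-2 - 44/9)*(1/64) + (46 + 93)*(1/66) = -62/9*1/64 + 139*(1/66) = -31/288 + 139/66 = 6331/3168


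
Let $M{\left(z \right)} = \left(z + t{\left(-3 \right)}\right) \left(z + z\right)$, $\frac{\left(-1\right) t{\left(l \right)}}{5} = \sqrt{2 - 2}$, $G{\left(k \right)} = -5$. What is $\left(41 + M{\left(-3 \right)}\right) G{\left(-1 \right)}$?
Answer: $-295$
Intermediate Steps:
$t{\left(l \right)} = 0$ ($t{\left(l \right)} = - 5 \sqrt{2 - 2} = - 5 \sqrt{0} = \left(-5\right) 0 = 0$)
$M{\left(z \right)} = 2 z^{2}$ ($M{\left(z \right)} = \left(z + 0\right) \left(z + z\right) = z 2 z = 2 z^{2}$)
$\left(41 + M{\left(-3 \right)}\right) G{\left(-1 \right)} = \left(41 + 2 \left(-3\right)^{2}\right) \left(-5\right) = \left(41 + 2 \cdot 9\right) \left(-5\right) = \left(41 + 18\right) \left(-5\right) = 59 \left(-5\right) = -295$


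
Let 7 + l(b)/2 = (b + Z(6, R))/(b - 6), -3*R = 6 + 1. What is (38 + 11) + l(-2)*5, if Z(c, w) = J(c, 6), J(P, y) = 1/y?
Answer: -449/24 ≈ -18.708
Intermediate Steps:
R = -7/3 (R = -(6 + 1)/3 = -⅓*7 = -7/3 ≈ -2.3333)
Z(c, w) = ⅙ (Z(c, w) = 1/6 = ⅙)
l(b) = -14 + 2*(⅙ + b)/(-6 + b) (l(b) = -14 + 2*((b + ⅙)/(b - 6)) = -14 + 2*((⅙ + b)/(-6 + b)) = -14 + 2*(⅙ + b)/(-6 + b))
(38 + 11) + l(-2)*5 = (38 + 11) + ((253 - 36*(-2))/(3*(-6 - 2)))*5 = 49 + ((⅓)*(253 + 72)/(-8))*5 = 49 + ((⅓)*(-⅛)*325)*5 = 49 - 325/24*5 = 49 - 1625/24 = -449/24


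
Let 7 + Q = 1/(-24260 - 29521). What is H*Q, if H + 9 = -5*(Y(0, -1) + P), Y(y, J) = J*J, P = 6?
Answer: 16564592/53781 ≈ 308.00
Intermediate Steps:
Y(y, J) = J**2
H = -44 (H = -9 - 5*((-1)**2 + 6) = -9 - 5*(1 + 6) = -9 - 5*7 = -9 - 35 = -44)
Q = -376468/53781 (Q = -7 + 1/(-24260 - 29521) = -7 + 1/(-53781) = -7 - 1/53781 = -376468/53781 ≈ -7.0000)
H*Q = -44*(-376468/53781) = 16564592/53781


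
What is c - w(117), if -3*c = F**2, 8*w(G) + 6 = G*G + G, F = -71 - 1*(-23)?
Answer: -2493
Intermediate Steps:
F = -48 (F = -71 + 23 = -48)
w(G) = -3/4 + G/8 + G**2/8 (w(G) = -3/4 + (G*G + G)/8 = -3/4 + (G**2 + G)/8 = -3/4 + (G + G**2)/8 = -3/4 + (G/8 + G**2/8) = -3/4 + G/8 + G**2/8)
c = -768 (c = -1/3*(-48)**2 = -1/3*2304 = -768)
c - w(117) = -768 - (-3/4 + (1/8)*117 + (1/8)*117**2) = -768 - (-3/4 + 117/8 + (1/8)*13689) = -768 - (-3/4 + 117/8 + 13689/8) = -768 - 1*1725 = -768 - 1725 = -2493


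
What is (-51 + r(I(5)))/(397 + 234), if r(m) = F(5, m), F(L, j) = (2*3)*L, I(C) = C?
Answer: -21/631 ≈ -0.033280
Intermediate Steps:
F(L, j) = 6*L
r(m) = 30 (r(m) = 6*5 = 30)
(-51 + r(I(5)))/(397 + 234) = (-51 + 30)/(397 + 234) = -21/631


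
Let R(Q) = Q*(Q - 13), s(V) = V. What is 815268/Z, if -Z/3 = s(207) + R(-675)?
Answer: -271756/464607 ≈ -0.58492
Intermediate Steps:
R(Q) = Q*(-13 + Q)
Z = -1393821 (Z = -3*(207 - 675*(-13 - 675)) = -3*(207 - 675*(-688)) = -3*(207 + 464400) = -3*464607 = -1393821)
815268/Z = 815268/(-1393821) = 815268*(-1/1393821) = -271756/464607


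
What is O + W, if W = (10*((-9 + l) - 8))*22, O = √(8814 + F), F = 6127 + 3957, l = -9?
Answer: -5720 + √18898 ≈ -5582.5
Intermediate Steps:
F = 10084
O = √18898 (O = √(8814 + 10084) = √18898 ≈ 137.47)
W = -5720 (W = (10*((-9 - 9) - 8))*22 = (10*(-18 - 8))*22 = (10*(-26))*22 = -260*22 = -5720)
O + W = √18898 - 5720 = -5720 + √18898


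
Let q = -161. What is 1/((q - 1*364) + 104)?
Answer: -1/421 ≈ -0.0023753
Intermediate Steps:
1/((q - 1*364) + 104) = 1/((-161 - 1*364) + 104) = 1/((-161 - 364) + 104) = 1/(-525 + 104) = 1/(-421) = -1/421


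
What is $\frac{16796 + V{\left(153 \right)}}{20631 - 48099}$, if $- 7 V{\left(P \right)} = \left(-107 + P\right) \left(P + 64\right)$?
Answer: $- \frac{7685}{13734} \approx -0.55956$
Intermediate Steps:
$V{\left(P \right)} = - \frac{\left(-107 + P\right) \left(64 + P\right)}{7}$ ($V{\left(P \right)} = - \frac{\left(-107 + P\right) \left(P + 64\right)}{7} = - \frac{\left(-107 + P\right) \left(64 + P\right)}{7}$)
$\frac{16796 + V{\left(153 \right)}}{20631 - 48099} = \frac{16796 + \left(\frac{6848}{7} - \frac{153^{2}}{7} + \frac{43}{7} \cdot 153\right)}{20631 - 48099} = \frac{16796 + \left(\frac{6848}{7} - \frac{23409}{7} + \frac{6579}{7}\right)}{-27468} = \left(16796 + \left(\frac{6848}{7} - \frac{23409}{7} + \frac{6579}{7}\right)\right) \left(- \frac{1}{27468}\right) = \left(16796 - 1426\right) \left(- \frac{1}{27468}\right) = 15370 \left(- \frac{1}{27468}\right) = - \frac{7685}{13734}$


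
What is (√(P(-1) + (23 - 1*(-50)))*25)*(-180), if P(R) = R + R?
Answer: -4500*√71 ≈ -37918.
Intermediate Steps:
P(R) = 2*R
(√(P(-1) + (23 - 1*(-50)))*25)*(-180) = (√(2*(-1) + (23 - 1*(-50)))*25)*(-180) = (√(-2 + (23 + 50))*25)*(-180) = (√(-2 + 73)*25)*(-180) = (√71*25)*(-180) = (25*√71)*(-180) = -4500*√71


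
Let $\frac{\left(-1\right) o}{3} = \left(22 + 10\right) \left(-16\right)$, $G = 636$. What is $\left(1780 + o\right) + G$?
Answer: $3952$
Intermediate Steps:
$o = 1536$ ($o = - 3 \left(22 + 10\right) \left(-16\right) = - 3 \cdot 32 \left(-16\right) = \left(-3\right) \left(-512\right) = 1536$)
$\left(1780 + o\right) + G = \left(1780 + 1536\right) + 636 = 3316 + 636 = 3952$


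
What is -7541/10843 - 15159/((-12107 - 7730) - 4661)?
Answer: -6790127/88543938 ≈ -0.076687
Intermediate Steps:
-7541/10843 - 15159/((-12107 - 7730) - 4661) = -7541*1/10843 - 15159/(-19837 - 4661) = -7541/10843 - 15159/(-24498) = -7541/10843 - 15159*(-1/24498) = -7541/10843 + 5053/8166 = -6790127/88543938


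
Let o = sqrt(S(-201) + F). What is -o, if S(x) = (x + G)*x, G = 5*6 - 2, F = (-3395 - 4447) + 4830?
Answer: -3*sqrt(3529) ≈ -178.22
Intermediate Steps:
F = -3012 (F = -7842 + 4830 = -3012)
G = 28 (G = 30 - 2 = 28)
S(x) = x*(28 + x) (S(x) = (x + 28)*x = (28 + x)*x = x*(28 + x))
o = 3*sqrt(3529) (o = sqrt(-201*(28 - 201) - 3012) = sqrt(-201*(-173) - 3012) = sqrt(34773 - 3012) = sqrt(31761) = 3*sqrt(3529) ≈ 178.22)
-o = -3*sqrt(3529)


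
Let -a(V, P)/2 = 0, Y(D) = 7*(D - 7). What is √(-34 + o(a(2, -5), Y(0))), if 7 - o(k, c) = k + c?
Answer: √22 ≈ 4.6904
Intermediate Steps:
Y(D) = -49 + 7*D (Y(D) = 7*(-7 + D) = -49 + 7*D)
a(V, P) = 0 (a(V, P) = -2*0 = 0)
o(k, c) = 7 - c - k (o(k, c) = 7 - (k + c) = 7 - (c + k) = 7 + (-c - k) = 7 - c - k)
√(-34 + o(a(2, -5), Y(0))) = √(-34 + (7 - (-49 + 7*0) - 1*0)) = √(-34 + (7 - (-49 + 0) + 0)) = √(-34 + (7 - 1*(-49) + 0)) = √(-34 + (7 + 49 + 0)) = √(-34 + 56) = √22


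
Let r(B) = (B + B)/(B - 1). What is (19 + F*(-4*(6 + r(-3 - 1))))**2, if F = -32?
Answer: 24591681/25 ≈ 9.8367e+5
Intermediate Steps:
r(B) = 2*B/(-1 + B) (r(B) = (2*B)/(-1 + B) = 2*B/(-1 + B))
(19 + F*(-4*(6 + r(-3 - 1))))**2 = (19 - (-128)*(6 + 2*(-3 - 1)/(-1 + (-3 - 1))))**2 = (19 - (-128)*(6 + 2*(-4)/(-1 - 4)))**2 = (19 - (-128)*(6 + 2*(-4)/(-5)))**2 = (19 - (-128)*(6 + 2*(-4)*(-1/5)))**2 = (19 - (-128)*(6 + 8/5))**2 = (19 - (-128)*38/5)**2 = (19 - 32*(-152/5))**2 = (19 + 4864/5)**2 = (4959/5)**2 = 24591681/25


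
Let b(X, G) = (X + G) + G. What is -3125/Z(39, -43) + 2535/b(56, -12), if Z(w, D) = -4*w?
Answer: 123865/1248 ≈ 99.251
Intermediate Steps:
b(X, G) = X + 2*G (b(X, G) = (G + X) + G = X + 2*G)
-3125/Z(39, -43) + 2535/b(56, -12) = -3125/((-4*39)) + 2535/(56 + 2*(-12)) = -3125/(-156) + 2535/(56 - 24) = -3125*(-1/156) + 2535/32 = 3125/156 + 2535*(1/32) = 3125/156 + 2535/32 = 123865/1248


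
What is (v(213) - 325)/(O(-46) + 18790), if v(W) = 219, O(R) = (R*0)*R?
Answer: -53/9395 ≈ -0.0056413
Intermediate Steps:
O(R) = 0 (O(R) = 0*R = 0)
(v(213) - 325)/(O(-46) + 18790) = (219 - 325)/(0 + 18790) = -106/18790 = -106*1/18790 = -53/9395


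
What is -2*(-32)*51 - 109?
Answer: 3155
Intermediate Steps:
-2*(-32)*51 - 109 = 64*51 - 109 = 3264 - 109 = 3155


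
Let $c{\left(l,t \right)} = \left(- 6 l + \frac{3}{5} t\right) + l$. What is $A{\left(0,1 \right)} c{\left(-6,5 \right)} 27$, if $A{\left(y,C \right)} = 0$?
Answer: $0$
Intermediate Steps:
$c{\left(l,t \right)} = - 5 l + \frac{3 t}{5}$ ($c{\left(l,t \right)} = \left(- 6 l + 3 \cdot \frac{1}{5} t\right) + l = \left(- 6 l + \frac{3 t}{5}\right) + l = - 5 l + \frac{3 t}{5}$)
$A{\left(0,1 \right)} c{\left(-6,5 \right)} 27 = 0 \left(\left(-5\right) \left(-6\right) + \frac{3}{5} \cdot 5\right) 27 = 0 \left(30 + 3\right) 27 = 0 \cdot 33 \cdot 27 = 0 \cdot 27 = 0$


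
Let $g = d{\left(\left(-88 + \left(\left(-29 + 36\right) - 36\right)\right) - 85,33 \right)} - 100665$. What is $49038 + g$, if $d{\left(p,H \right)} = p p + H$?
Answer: $-10790$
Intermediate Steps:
$d{\left(p,H \right)} = H + p^{2}$ ($d{\left(p,H \right)} = p^{2} + H = H + p^{2}$)
$g = -59828$ ($g = \left(33 + \left(\left(-88 + \left(\left(-29 + 36\right) - 36\right)\right) - 85\right)^{2}\right) - 100665 = \left(33 + \left(\left(-88 + \left(7 - 36\right)\right) - 85\right)^{2}\right) - 100665 = \left(33 + \left(\left(-88 - 29\right) - 85\right)^{2}\right) - 100665 = \left(33 + \left(-117 - 85\right)^{2}\right) - 100665 = \left(33 + \left(-202\right)^{2}\right) - 100665 = \left(33 + 40804\right) - 100665 = 40837 - 100665 = -59828$)
$49038 + g = 49038 - 59828 = -10790$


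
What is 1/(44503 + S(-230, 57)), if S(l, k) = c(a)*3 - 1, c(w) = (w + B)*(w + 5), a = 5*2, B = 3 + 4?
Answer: 1/45267 ≈ 2.2091e-5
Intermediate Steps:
B = 7
a = 10
c(w) = (5 + w)*(7 + w) (c(w) = (w + 7)*(w + 5) = (7 + w)*(5 + w) = (5 + w)*(7 + w))
S(l, k) = 764 (S(l, k) = (35 + 10**2 + 12*10)*3 - 1 = (35 + 100 + 120)*3 - 1 = 255*3 - 1 = 765 - 1 = 764)
1/(44503 + S(-230, 57)) = 1/(44503 + 764) = 1/45267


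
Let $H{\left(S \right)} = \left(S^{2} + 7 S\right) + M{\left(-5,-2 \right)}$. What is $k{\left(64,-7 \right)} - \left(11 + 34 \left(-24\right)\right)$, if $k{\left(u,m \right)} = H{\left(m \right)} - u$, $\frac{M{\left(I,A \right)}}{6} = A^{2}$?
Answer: $765$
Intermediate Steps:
$M{\left(I,A \right)} = 6 A^{2}$
$H{\left(S \right)} = 24 + S^{2} + 7 S$ ($H{\left(S \right)} = \left(S^{2} + 7 S\right) + 6 \left(-2\right)^{2} = \left(S^{2} + 7 S\right) + 6 \cdot 4 = \left(S^{2} + 7 S\right) + 24 = 24 + S^{2} + 7 S$)
$k{\left(u,m \right)} = 24 + m^{2} - u + 7 m$ ($k{\left(u,m \right)} = \left(24 + m^{2} + 7 m\right) - u = 24 + m^{2} - u + 7 m$)
$k{\left(64,-7 \right)} - \left(11 + 34 \left(-24\right)\right) = \left(24 + \left(-7\right)^{2} - 64 + 7 \left(-7\right)\right) - \left(11 + 34 \left(-24\right)\right) = \left(24 + 49 - 64 - 49\right) - \left(11 - 816\right) = -40 - -805 = -40 + 805 = 765$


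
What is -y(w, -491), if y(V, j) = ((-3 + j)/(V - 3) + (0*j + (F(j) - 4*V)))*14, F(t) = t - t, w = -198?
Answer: -2235604/201 ≈ -11122.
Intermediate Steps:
F(t) = 0
y(V, j) = -56*V + 14*(-3 + j)/(-3 + V) (y(V, j) = ((-3 + j)/(V - 3) + (0*j + (0 - 4*V)))*14 = ((-3 + j)/(-3 + V) + (0 - 4*V))*14 = ((-3 + j)/(-3 + V) - 4*V)*14 = (-4*V + (-3 + j)/(-3 + V))*14 = -56*V + 14*(-3 + j)/(-3 + V))
-y(w, -491) = -14*(-3 - 491 - 4*(-198)**2 + 12*(-198))/(-3 - 198) = -14*(-3 - 491 - 4*39204 - 2376)/(-201) = -14*(-1)*(-3 - 491 - 156816 - 2376)/201 = -14*(-1)*(-159686)/201 = -1*2235604/201 = -2235604/201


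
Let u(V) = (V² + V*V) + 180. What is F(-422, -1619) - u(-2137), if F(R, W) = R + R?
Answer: -9134562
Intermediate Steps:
F(R, W) = 2*R
u(V) = 180 + 2*V² (u(V) = (V² + V²) + 180 = 2*V² + 180 = 180 + 2*V²)
F(-422, -1619) - u(-2137) = 2*(-422) - (180 + 2*(-2137)²) = -844 - (180 + 2*4566769) = -844 - (180 + 9133538) = -844 - 1*9133718 = -844 - 9133718 = -9134562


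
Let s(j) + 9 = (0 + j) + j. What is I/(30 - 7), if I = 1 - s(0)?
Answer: 10/23 ≈ 0.43478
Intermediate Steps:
s(j) = -9 + 2*j (s(j) = -9 + ((0 + j) + j) = -9 + (j + j) = -9 + 2*j)
I = 10 (I = 1 - (-9 + 2*0) = 1 - (-9 + 0) = 1 - 1*(-9) = 1 + 9 = 10)
I/(30 - 7) = 10/(30 - 7) = 10/23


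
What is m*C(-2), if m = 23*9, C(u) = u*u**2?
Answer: -1656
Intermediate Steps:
C(u) = u**3
m = 207
m*C(-2) = 207*(-2)**3 = 207*(-8) = -1656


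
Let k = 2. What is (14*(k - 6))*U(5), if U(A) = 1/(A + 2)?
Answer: -8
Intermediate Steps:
U(A) = 1/(2 + A)
(14*(k - 6))*U(5) = (14*(2 - 6))/(2 + 5) = (14*(-4))/7 = -56*1/7 = -8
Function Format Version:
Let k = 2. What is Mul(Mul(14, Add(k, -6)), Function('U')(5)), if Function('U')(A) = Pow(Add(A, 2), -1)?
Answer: -8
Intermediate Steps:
Function('U')(A) = Pow(Add(2, A), -1)
Mul(Mul(14, Add(k, -6)), Function('U')(5)) = Mul(Mul(14, Add(2, -6)), Pow(Add(2, 5), -1)) = Mul(Mul(14, -4), Pow(7, -1)) = Mul(-56, Rational(1, 7)) = -8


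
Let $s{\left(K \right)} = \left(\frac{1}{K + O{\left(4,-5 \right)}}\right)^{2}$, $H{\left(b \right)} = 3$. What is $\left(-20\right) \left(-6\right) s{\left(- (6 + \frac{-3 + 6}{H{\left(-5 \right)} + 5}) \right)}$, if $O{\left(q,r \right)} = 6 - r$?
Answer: $\frac{7680}{1369} \approx 5.6099$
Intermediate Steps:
$s{\left(K \right)} = \frac{1}{\left(11 + K\right)^{2}}$ ($s{\left(K \right)} = \left(\frac{1}{K + \left(6 - -5\right)}\right)^{2} = \left(\frac{1}{K + \left(6 + 5\right)}\right)^{2} = \left(\frac{1}{K + 11}\right)^{2} = \left(\frac{1}{11 + K}\right)^{2} = \frac{1}{\left(11 + K\right)^{2}}$)
$\left(-20\right) \left(-6\right) s{\left(- (6 + \frac{-3 + 6}{H{\left(-5 \right)} + 5}) \right)} = \frac{\left(-20\right) \left(-6\right)}{\left(11 - \left(6 + \frac{-3 + 6}{3 + 5}\right)\right)^{2}} = \frac{120}{\left(11 - \left(6 + \frac{3}{8}\right)\right)^{2}} = \frac{120}{\left(11 - \frac{51}{8}\right)^{2}} = \frac{120}{\frac{1369}{64}} = 120 \cdot \frac{64}{1369} = \frac{7680}{1369}$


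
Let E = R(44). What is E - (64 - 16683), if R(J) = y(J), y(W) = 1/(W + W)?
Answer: 1462473/88 ≈ 16619.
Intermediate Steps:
y(W) = 1/(2*W)
R(J) = 1/(2*J)
E = 1/88 (E = (½)/44 = (½)*(1/44) = 1/88 ≈ 0.011364)
E - (64 - 16683) = 1/88 - (64 - 16683) = 1/88 - 1*(-16619) = 1/88 + 16619 = 1462473/88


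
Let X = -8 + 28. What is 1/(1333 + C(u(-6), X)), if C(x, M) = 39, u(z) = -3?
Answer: 1/1372 ≈ 0.00072886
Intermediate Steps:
X = 20
1/(1333 + C(u(-6), X)) = 1/(1333 + 39) = 1/1372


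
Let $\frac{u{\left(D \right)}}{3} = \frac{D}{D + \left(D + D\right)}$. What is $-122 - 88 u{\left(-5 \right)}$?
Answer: $-210$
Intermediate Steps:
$u{\left(D \right)} = 1$ ($u{\left(D \right)} = 3 \frac{D}{D + \left(D + D\right)} = 3 \frac{D}{D + 2 D} = 3 \frac{D}{3 D} = 3 \frac{1}{3 D} D = 3 \cdot \frac{1}{3} = 1$)
$-122 - 88 u{\left(-5 \right)} = -122 - 88 = -210$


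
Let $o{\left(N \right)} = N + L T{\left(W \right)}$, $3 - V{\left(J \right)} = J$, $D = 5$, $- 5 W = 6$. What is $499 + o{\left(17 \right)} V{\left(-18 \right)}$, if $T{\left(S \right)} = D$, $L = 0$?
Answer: $856$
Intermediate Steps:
$W = - \frac{6}{5}$ ($W = \left(- \frac{1}{5}\right) 6 = - \frac{6}{5} \approx -1.2$)
$V{\left(J \right)} = 3 - J$
$T{\left(S \right)} = 5$
$o{\left(N \right)} = N$ ($o{\left(N \right)} = N + 0 \cdot 5 = N + 0 = N$)
$499 + o{\left(17 \right)} V{\left(-18 \right)} = 499 + 17 \left(3 - -18\right) = 499 + 17 \left(3 + 18\right) = 499 + 17 \cdot 21 = 499 + 357 = 856$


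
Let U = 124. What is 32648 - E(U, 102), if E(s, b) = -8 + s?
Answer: 32532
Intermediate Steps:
32648 - E(U, 102) = 32648 - (-8 + 124) = 32648 - 1*116 = 32648 - 116 = 32532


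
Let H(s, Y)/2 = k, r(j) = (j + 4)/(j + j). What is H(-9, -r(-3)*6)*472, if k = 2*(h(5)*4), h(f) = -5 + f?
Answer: 0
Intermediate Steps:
r(j) = (4 + j)/(2*j) (r(j) = (4 + j)/((2*j)) = (4 + j)*(1/(2*j)) = (4 + j)/(2*j))
k = 0 (k = 2*((-5 + 5)*4) = 2*(0*4) = 2*0 = 0)
H(s, Y) = 0 (H(s, Y) = 2*0 = 0)
H(-9, -r(-3)*6)*472 = 0*472 = 0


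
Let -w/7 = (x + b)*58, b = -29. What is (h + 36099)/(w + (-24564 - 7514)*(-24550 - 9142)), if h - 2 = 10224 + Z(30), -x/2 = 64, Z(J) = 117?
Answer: 23221/540417859 ≈ 4.2969e-5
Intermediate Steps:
x = -128 (x = -2*64 = -128)
w = 63742 (w = -7*(-128 - 29)*58 = -(-1099)*58 = -7*(-9106) = 63742)
h = 10343 (h = 2 + (10224 + 117) = 2 + 10341 = 10343)
(h + 36099)/(w + (-24564 - 7514)*(-24550 - 9142)) = (10343 + 36099)/(63742 + (-24564 - 7514)*(-24550 - 9142)) = 46442/(63742 - 32078*(-33692)) = 46442/(63742 + 1080771976) = 46442/1080835718 = 46442*(1/1080835718) = 23221/540417859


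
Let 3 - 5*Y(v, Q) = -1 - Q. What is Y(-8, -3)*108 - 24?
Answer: -12/5 ≈ -2.4000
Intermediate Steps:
Y(v, Q) = ⅘ + Q/5 (Y(v, Q) = ⅗ - (-1 - Q)/5 = ⅗ + (⅕ + Q/5) = ⅘ + Q/5)
Y(-8, -3)*108 - 24 = (⅘ + (⅕)*(-3))*108 - 24 = (⅘ - ⅗)*108 - 24 = (⅕)*108 - 24 = 108/5 - 24 = -12/5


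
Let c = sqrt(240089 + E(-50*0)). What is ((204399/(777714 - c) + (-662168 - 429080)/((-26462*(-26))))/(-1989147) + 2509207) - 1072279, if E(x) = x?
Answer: 297356591496085981259083660762/206939103069846447593787 - 68133*sqrt(240089)/401037778546200643 ≈ 1.4369e+6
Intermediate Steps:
c = sqrt(240089) (c = sqrt(240089 - 50*0) = sqrt(240089 + 0) = sqrt(240089) ≈ 489.99)
((204399/(777714 - c) + (-662168 - 429080)/((-26462*(-26))))/(-1989147) + 2509207) - 1072279 = ((204399/(777714 - sqrt(240089)) + (-662168 - 429080)/((-26462*(-26))))/(-1989147) + 2509207) - 1072279 = ((204399/(777714 - sqrt(240089)) - 1091248/688012)*(-1/1989147) + 2509207) - 1072279 = ((204399/(777714 - sqrt(240089)) - 1091248*1/688012)*(-1/1989147) + 2509207) - 1072279 = ((204399/(777714 - sqrt(240089)) - 272812/172003)*(-1/1989147) + 2509207) - 1072279 = ((-272812/172003 + 204399/(777714 - sqrt(240089)))*(-1/1989147) + 2509207) - 1072279 = ((272812/342139251441 - 68133/(663049*(777714 - sqrt(240089)))) + 2509207) - 1072279 = (858498204690790099/342139251441 - 68133/(663049*(777714 - sqrt(240089)))) - 1072279 = 491629470294886060/342139251441 - 68133/(663049*(777714 - sqrt(240089)))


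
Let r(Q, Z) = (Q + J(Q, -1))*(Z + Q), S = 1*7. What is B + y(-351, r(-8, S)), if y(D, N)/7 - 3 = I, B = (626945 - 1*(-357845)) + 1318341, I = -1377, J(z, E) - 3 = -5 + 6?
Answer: 2293513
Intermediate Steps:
J(z, E) = 4 (J(z, E) = 3 + (-5 + 6) = 3 + 1 = 4)
S = 7
r(Q, Z) = (4 + Q)*(Q + Z) (r(Q, Z) = (Q + 4)*(Z + Q) = (4 + Q)*(Q + Z))
B = 2303131 (B = (626945 + 357845) + 1318341 = 984790 + 1318341 = 2303131)
y(D, N) = -9618 (y(D, N) = 21 + 7*(-1377) = 21 - 9639 = -9618)
B + y(-351, r(-8, S)) = 2303131 - 9618 = 2293513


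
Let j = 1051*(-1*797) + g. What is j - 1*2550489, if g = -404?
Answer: -3388540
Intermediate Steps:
j = -838051 (j = 1051*(-1*797) - 404 = 1051*(-797) - 404 = -837647 - 404 = -838051)
j - 1*2550489 = -838051 - 1*2550489 = -838051 - 2550489 = -3388540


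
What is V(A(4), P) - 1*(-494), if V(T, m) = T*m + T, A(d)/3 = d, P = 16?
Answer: 698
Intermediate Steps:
A(d) = 3*d
V(T, m) = T + T*m
V(A(4), P) - 1*(-494) = (3*4)*(1 + 16) - 1*(-494) = 12*17 + 494 = 204 + 494 = 698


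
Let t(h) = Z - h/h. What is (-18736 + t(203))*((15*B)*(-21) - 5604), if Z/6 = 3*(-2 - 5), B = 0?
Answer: 105708252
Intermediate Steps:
Z = -126 (Z = 6*(3*(-2 - 5)) = 6*(3*(-7)) = 6*(-21) = -126)
t(h) = -127 (t(h) = -126 - h/h = -126 - 1*1 = -126 - 1 = -127)
(-18736 + t(203))*((15*B)*(-21) - 5604) = (-18736 - 127)*((15*0)*(-21) - 5604) = -18863*(0*(-21) - 5604) = -18863*(0 - 5604) = -18863*(-5604) = 105708252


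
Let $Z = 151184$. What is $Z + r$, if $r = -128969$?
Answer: $22215$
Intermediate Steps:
$Z + r = 151184 - 128969 = 22215$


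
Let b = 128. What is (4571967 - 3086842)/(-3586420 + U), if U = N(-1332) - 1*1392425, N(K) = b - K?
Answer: -297025/995477 ≈ -0.29837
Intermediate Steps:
N(K) = 128 - K
U = -1390965 (U = (128 - 1*(-1332)) - 1*1392425 = (128 + 1332) - 1392425 = 1460 - 1392425 = -1390965)
(4571967 - 3086842)/(-3586420 + U) = (4571967 - 3086842)/(-3586420 - 1390965) = 1485125/(-4977385) = 1485125*(-1/4977385) = -297025/995477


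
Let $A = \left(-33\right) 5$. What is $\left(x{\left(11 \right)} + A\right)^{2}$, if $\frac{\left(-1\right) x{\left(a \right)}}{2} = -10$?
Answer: $21025$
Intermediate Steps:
$x{\left(a \right)} = 20$ ($x{\left(a \right)} = \left(-2\right) \left(-10\right) = 20$)
$A = -165$
$\left(x{\left(11 \right)} + A\right)^{2} = \left(20 - 165\right)^{2} = \left(-145\right)^{2} = 21025$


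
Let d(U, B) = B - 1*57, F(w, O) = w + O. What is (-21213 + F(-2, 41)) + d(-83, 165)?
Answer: -21066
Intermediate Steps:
F(w, O) = O + w
d(U, B) = -57 + B (d(U, B) = B - 57 = -57 + B)
(-21213 + F(-2, 41)) + d(-83, 165) = (-21213 + (41 - 2)) + (-57 + 165) = (-21213 + 39) + 108 = -21174 + 108 = -21066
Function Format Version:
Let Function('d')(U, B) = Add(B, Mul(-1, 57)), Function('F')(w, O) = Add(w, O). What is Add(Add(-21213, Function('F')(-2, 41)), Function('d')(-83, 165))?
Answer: -21066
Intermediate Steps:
Function('F')(w, O) = Add(O, w)
Function('d')(U, B) = Add(-57, B) (Function('d')(U, B) = Add(B, -57) = Add(-57, B))
Add(Add(-21213, Function('F')(-2, 41)), Function('d')(-83, 165)) = Add(Add(-21213, Add(41, -2)), Add(-57, 165)) = Add(Add(-21213, 39), 108) = Add(-21174, 108) = -21066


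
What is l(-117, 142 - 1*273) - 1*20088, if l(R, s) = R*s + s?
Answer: -4892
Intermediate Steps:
l(R, s) = s + R*s
l(-117, 142 - 1*273) - 1*20088 = (142 - 1*273)*(1 - 117) - 1*20088 = (142 - 273)*(-116) - 20088 = -131*(-116) - 20088 = 15196 - 20088 = -4892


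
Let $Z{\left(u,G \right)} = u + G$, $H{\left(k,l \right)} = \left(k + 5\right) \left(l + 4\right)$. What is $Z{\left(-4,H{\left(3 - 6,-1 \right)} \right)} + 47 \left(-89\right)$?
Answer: $-4181$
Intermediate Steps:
$H{\left(k,l \right)} = \left(4 + l\right) \left(5 + k\right)$ ($H{\left(k,l \right)} = \left(5 + k\right) \left(4 + l\right) = \left(4 + l\right) \left(5 + k\right)$)
$Z{\left(u,G \right)} = G + u$
$Z{\left(-4,H{\left(3 - 6,-1 \right)} \right)} + 47 \left(-89\right) = \left(\left(20 + 4 \left(3 - 6\right) + 5 \left(-1\right) + \left(3 - 6\right) \left(-1\right)\right) - 4\right) + 47 \left(-89\right) = \left(\left(20 + 4 \left(3 - 6\right) - 5 + \left(3 - 6\right) \left(-1\right)\right) - 4\right) - 4183 = \left(\left(20 + 4 \left(-3\right) - 5 - -3\right) - 4\right) - 4183 = \left(\left(20 - 12 - 5 + 3\right) - 4\right) - 4183 = \left(6 - 4\right) - 4183 = 2 - 4183 = -4181$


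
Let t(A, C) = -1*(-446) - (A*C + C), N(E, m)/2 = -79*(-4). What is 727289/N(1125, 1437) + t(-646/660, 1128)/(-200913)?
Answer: 2678895048629/2327911960 ≈ 1150.8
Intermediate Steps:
N(E, m) = 632 (N(E, m) = 2*(-79*(-4)) = 2*316 = 632)
t(A, C) = 446 - C - A*C (t(A, C) = 446 - (C + A*C) = 446 + (-C - A*C) = 446 - C - A*C)
727289/N(1125, 1437) + t(-646/660, 1128)/(-200913) = 727289/632 + (446 - 1*1128 - 1*(-646/660)*1128)/(-200913) = 727289*(1/632) + (446 - 1128 - 1*(-646*1/660)*1128)*(-1/200913) = 727289/632 + (446 - 1128 - 1*(-323/330)*1128)*(-1/200913) = 727289/632 + (446 - 1128 + 60724/55)*(-1/200913) = 727289/632 + (23214/55)*(-1/200913) = 727289/632 - 7738/3683405 = 2678895048629/2327911960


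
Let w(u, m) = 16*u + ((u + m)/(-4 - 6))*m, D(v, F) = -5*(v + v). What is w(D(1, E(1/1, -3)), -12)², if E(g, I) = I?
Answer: 868624/25 ≈ 34745.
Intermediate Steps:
D(v, F) = -10*v
w(u, m) = 16*u + m*(-m/10 - u/10) (w(u, m) = 16*u + ((m + u)/(-10))*m = 16*u + ((m + u)*(-⅒))*m = 16*u + (-m/10 - u/10)*m = 16*u + m*(-m/10 - u/10))
w(D(1, E(1/1, -3)), -12)² = (16*(-10*1) - ⅒*(-12)² - ⅒*(-12)*(-10*1))² = (16*(-10) - ⅒*144 - ⅒*(-12)*(-10))² = (-160 - 72/5 - 12)² = (-932/5)² = 868624/25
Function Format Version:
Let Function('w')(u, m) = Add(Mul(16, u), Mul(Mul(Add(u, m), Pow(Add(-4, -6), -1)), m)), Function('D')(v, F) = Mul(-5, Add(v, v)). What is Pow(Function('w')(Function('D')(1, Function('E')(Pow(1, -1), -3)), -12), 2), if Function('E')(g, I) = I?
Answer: Rational(868624, 25) ≈ 34745.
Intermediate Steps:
Function('D')(v, F) = Mul(-10, v) (Function('D')(v, F) = Mul(-5, Mul(2, v)) = Mul(-10, v))
Function('w')(u, m) = Add(Mul(16, u), Mul(m, Add(Mul(Rational(-1, 10), m), Mul(Rational(-1, 10), u)))) (Function('w')(u, m) = Add(Mul(16, u), Mul(Mul(Add(m, u), Pow(-10, -1)), m)) = Add(Mul(16, u), Mul(Mul(Add(m, u), Rational(-1, 10)), m)) = Add(Mul(16, u), Mul(Add(Mul(Rational(-1, 10), m), Mul(Rational(-1, 10), u)), m)) = Add(Mul(16, u), Mul(m, Add(Mul(Rational(-1, 10), m), Mul(Rational(-1, 10), u)))))
Pow(Function('w')(Function('D')(1, Function('E')(Pow(1, -1), -3)), -12), 2) = Pow(Add(Mul(16, Mul(-10, 1)), Mul(Rational(-1, 10), Pow(-12, 2)), Mul(Rational(-1, 10), -12, Mul(-10, 1))), 2) = Pow(Add(Mul(16, -10), Mul(Rational(-1, 10), 144), Mul(Rational(-1, 10), -12, -10)), 2) = Pow(Add(-160, Rational(-72, 5), -12), 2) = Pow(Rational(-932, 5), 2) = Rational(868624, 25)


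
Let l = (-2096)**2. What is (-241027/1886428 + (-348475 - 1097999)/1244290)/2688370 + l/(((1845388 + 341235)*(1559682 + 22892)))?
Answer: 4310549992742547400563449/5459197826548053789527338422200 ≈ 7.8959e-7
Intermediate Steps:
l = 4393216
(-241027/1886428 + (-348475 - 1097999)/1244290)/2688370 + l/(((1845388 + 341235)*(1559682 + 22892))) = (-241027/1886428 + (-348475 - 1097999)/1244290)/2688370 + 4393216/(((1845388 + 341235)*(1559682 + 22892))) = (-241027*1/1886428 - 1446474*1/1244290)*(1/2688370) + 4393216/((2186623*1582574)) = (-241027/1886428 - 723237/622145)*(1/2688370) + 4393216/3460492707602 = -1514288270351/1173631748060*1/2688370 + 4393216*(1/3460492707602) = -1514288270351/3155156382532062200 + 2196608/1730246353801 = 4310549992742547400563449/5459197826548053789527338422200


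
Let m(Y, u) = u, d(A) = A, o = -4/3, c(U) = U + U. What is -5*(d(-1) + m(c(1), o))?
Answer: 35/3 ≈ 11.667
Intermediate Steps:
c(U) = 2*U
o = -4/3 (o = -4*⅓ = -4/3 ≈ -1.3333)
-5*(d(-1) + m(c(1), o)) = -5*(-1 - 4/3) = -5*(-7/3) = 35/3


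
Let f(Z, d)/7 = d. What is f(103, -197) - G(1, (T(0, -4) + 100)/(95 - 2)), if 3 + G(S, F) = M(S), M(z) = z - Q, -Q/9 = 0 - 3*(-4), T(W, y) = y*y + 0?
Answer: -1485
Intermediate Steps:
T(W, y) = y² (T(W, y) = y² + 0 = y²)
Q = -108 (Q = -9*(0 - 3*(-4)) = -9*(0 + 12) = -9*12 = -108)
M(z) = 108 + z (M(z) = z - 1*(-108) = z + 108 = 108 + z)
f(Z, d) = 7*d
G(S, F) = 105 + S (G(S, F) = -3 + (108 + S) = 105 + S)
f(103, -197) - G(1, (T(0, -4) + 100)/(95 - 2)) = 7*(-197) - (105 + 1) = -1379 - 1*106 = -1379 - 106 = -1485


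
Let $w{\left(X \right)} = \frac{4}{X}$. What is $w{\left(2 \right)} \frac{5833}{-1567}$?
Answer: $- \frac{11666}{1567} \approx -7.4448$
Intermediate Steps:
$w{\left(2 \right)} \frac{5833}{-1567} = \frac{4}{2} \frac{5833}{-1567} = 4 \cdot \frac{1}{2} \cdot 5833 \left(- \frac{1}{1567}\right) = 2 \left(- \frac{5833}{1567}\right) = - \frac{11666}{1567}$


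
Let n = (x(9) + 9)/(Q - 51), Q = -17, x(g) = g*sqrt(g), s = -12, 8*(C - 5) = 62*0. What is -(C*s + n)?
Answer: 1029/17 ≈ 60.529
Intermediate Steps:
C = 5 (C = 5 + (62*0)/8 = 5 + (1/8)*0 = 5 + 0 = 5)
x(g) = g**(3/2)
n = -9/17 (n = (9**(3/2) + 9)/(-17 - 51) = (27 + 9)/(-68) = 36*(-1/68) = -9/17 ≈ -0.52941)
-(C*s + n) = -(5*(-12) - 9/17) = -(-60 - 9/17) = -1*(-1029/17) = 1029/17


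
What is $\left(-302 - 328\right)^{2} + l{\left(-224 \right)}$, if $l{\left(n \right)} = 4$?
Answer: $396904$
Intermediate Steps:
$\left(-302 - 328\right)^{2} + l{\left(-224 \right)} = \left(-302 - 328\right)^{2} + 4 = \left(-630\right)^{2} + 4 = 396900 + 4 = 396904$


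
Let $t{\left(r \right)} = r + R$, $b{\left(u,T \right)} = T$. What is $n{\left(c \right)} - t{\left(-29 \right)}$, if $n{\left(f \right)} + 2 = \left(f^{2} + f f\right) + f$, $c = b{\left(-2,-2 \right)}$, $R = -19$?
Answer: $52$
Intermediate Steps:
$c = -2$
$t{\left(r \right)} = -19 + r$ ($t{\left(r \right)} = r - 19 = -19 + r$)
$n{\left(f \right)} = -2 + f + 2 f^{2}$ ($n{\left(f \right)} = -2 + \left(\left(f^{2} + f f\right) + f\right) = -2 + \left(\left(f^{2} + f^{2}\right) + f\right) = -2 + \left(2 f^{2} + f\right) = -2 + \left(f + 2 f^{2}\right) = -2 + f + 2 f^{2}$)
$n{\left(c \right)} - t{\left(-29 \right)} = \left(-2 - 2 + 2 \left(-2\right)^{2}\right) - \left(-19 - 29\right) = \left(-2 - 2 + 2 \cdot 4\right) - -48 = \left(-2 - 2 + 8\right) + 48 = 4 + 48 = 52$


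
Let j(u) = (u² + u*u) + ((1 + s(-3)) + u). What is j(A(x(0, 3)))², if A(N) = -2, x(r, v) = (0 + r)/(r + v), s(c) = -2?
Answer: 25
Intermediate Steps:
x(r, v) = r/(r + v)
j(u) = -1 + u + 2*u² (j(u) = (u² + u*u) + ((1 - 2) + u) = (u² + u²) + (-1 + u) = 2*u² + (-1 + u) = -1 + u + 2*u²)
j(A(x(0, 3)))² = (-1 - 2 + 2*(-2)²)² = (-1 - 2 + 2*4)² = (-1 - 2 + 8)² = 5² = 25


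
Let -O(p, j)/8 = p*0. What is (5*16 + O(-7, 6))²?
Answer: 6400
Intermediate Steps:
O(p, j) = 0 (O(p, j) = -8*p*0 = -8*0 = 0)
(5*16 + O(-7, 6))² = (5*16 + 0)² = (80 + 0)² = 80² = 6400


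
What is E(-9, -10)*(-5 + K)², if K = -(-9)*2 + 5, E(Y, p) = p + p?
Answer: -6480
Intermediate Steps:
E(Y, p) = 2*p
K = 23 (K = -3*(-6) + 5 = 18 + 5 = 23)
E(-9, -10)*(-5 + K)² = (2*(-10))*(-5 + 23)² = -20*18² = -20*324 = -6480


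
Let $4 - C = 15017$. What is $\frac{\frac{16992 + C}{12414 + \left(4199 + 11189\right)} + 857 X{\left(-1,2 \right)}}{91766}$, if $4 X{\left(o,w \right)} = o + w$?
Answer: $\frac{11917115}{5102556664} \approx 0.0023355$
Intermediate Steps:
$C = -15013$ ($C = 4 - 15017 = -15013$)
$X{\left(o,w \right)} = \frac{o}{4} + \frac{w}{4}$ ($X{\left(o,w \right)} = \frac{o + w}{4} = \frac{o}{4} + \frac{w}{4}$)
$\frac{\frac{16992 + C}{12414 + \left(4199 + 11189\right)} + 857 X{\left(-1,2 \right)}}{91766} = \frac{\frac{16992 - 15013}{12414 + \left(4199 + 11189\right)} + 857 \left(\frac{1}{4} \left(-1\right) + \frac{1}{4} \cdot 2\right)}{91766} = \left(\frac{1979}{12414 + 15388} + 857 \left(- \frac{1}{4} + \frac{1}{2}\right)\right) \frac{1}{91766} = \left(\frac{1979}{27802} + 857 \cdot \frac{1}{4}\right) \frac{1}{91766} = \left(1979 \cdot \frac{1}{27802} + \frac{857}{4}\right) \frac{1}{91766} = \left(\frac{1979}{27802} + \frac{857}{4}\right) \frac{1}{91766} = \frac{11917115}{55604} \cdot \frac{1}{91766} = \frac{11917115}{5102556664}$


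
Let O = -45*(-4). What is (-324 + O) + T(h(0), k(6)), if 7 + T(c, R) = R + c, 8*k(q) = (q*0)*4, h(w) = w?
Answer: -151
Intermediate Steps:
k(q) = 0 (k(q) = ((q*0)*4)/8 = (0*4)/8 = (⅛)*0 = 0)
O = 180
T(c, R) = -7 + R + c (T(c, R) = -7 + (R + c) = -7 + R + c)
(-324 + O) + T(h(0), k(6)) = (-324 + 180) + (-7 + 0 + 0) = -144 - 7 = -151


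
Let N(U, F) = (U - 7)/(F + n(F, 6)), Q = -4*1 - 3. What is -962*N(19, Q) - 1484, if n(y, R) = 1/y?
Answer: 3304/25 ≈ 132.16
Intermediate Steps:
Q = -7 (Q = -4 - 3 = -7)
N(U, F) = (-7 + U)/(F + 1/F) (N(U, F) = (U - 7)/(F + 1/F) = (-7 + U)/(F + 1/F))
-962*N(19, Q) - 1484 = -(-6734)*(-7 + 19)/(1 + (-7)**2) - 1484 = -(-6734)*12/(1 + 49) - 1484 = -(-6734)*12/50 - 1484 = -962*(-42/25) - 1484 = 40404/25 - 1484 = 3304/25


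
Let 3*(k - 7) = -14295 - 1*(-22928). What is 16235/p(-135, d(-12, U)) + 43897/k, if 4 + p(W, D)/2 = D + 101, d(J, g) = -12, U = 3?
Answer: 479074/4327 ≈ 110.72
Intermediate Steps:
k = 8654/3 (k = 7 + (-14295 - 1*(-22928))/3 = 7 + (-14295 + 22928)/3 = 7 + (1/3)*8633 = 7 + 8633/3 = 8654/3 ≈ 2884.7)
p(W, D) = 194 + 2*D (p(W, D) = -8 + 2*(D + 101) = -8 + 2*(101 + D) = -8 + (202 + 2*D) = 194 + 2*D)
16235/p(-135, d(-12, U)) + 43897/k = 16235/(194 + 2*(-12)) + 43897/(8654/3) = 16235/(194 - 24) + 43897*(3/8654) = 16235/170 + 131691/8654 = 16235*(1/170) + 131691/8654 = 191/2 + 131691/8654 = 479074/4327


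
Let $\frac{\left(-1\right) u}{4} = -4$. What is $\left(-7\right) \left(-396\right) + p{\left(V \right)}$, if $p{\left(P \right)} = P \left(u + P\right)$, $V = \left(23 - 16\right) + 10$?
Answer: $3333$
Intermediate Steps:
$V = 17$ ($V = 7 + 10 = 17$)
$u = 16$ ($u = \left(-4\right) \left(-4\right) = 16$)
$p{\left(P \right)} = P \left(16 + P\right)$
$\left(-7\right) \left(-396\right) + p{\left(V \right)} = \left(-7\right) \left(-396\right) + 17 \left(16 + 17\right) = 2772 + 17 \cdot 33 = 2772 + 561 = 3333$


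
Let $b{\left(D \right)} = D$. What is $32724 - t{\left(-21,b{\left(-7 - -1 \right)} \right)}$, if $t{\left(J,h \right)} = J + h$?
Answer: $32751$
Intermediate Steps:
$32724 - t{\left(-21,b{\left(-7 - -1 \right)} \right)} = 32724 - \left(-21 - 6\right) = 32724 - -27 = 32724 + 27 = 32751$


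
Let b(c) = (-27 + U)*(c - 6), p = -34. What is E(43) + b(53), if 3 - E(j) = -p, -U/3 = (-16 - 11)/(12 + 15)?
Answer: -1159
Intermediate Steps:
U = 3 (U = -3*(-16 - 11)/(12 + 15) = -(-81)/27 = -3*(-1) = 3)
E(j) = -31 (E(j) = 3 - (-1)*(-34) = 3 - 1*34 = 3 - 34 = -31)
b(c) = 144 - 24*c (b(c) = (-27 + 3)*(c - 6) = -24*(-6 + c) = 144 - 24*c)
E(43) + b(53) = -31 + (144 - 24*53) = -31 + (144 - 1272) = -31 - 1128 = -1159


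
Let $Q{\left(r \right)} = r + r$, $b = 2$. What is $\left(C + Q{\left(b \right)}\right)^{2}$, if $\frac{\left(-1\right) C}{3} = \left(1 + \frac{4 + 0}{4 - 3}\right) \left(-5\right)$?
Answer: $6241$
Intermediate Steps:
$Q{\left(r \right)} = 2 r$
$C = 75$ ($C = - 3 \left(1 + \frac{4 + 0}{4 - 3}\right) \left(-5\right) = - 3 \left(1 + \frac{4}{1}\right) \left(-5\right) = - 3 \left(1 + 4 \cdot 1\right) \left(-5\right) = - 3 \left(1 + 4\right) \left(-5\right) = - 3 \cdot 5 \left(-5\right) = \left(-3\right) \left(-25\right) = 75$)
$\left(C + Q{\left(b \right)}\right)^{2} = \left(75 + 2 \cdot 2\right)^{2} = \left(75 + 4\right)^{2} = 79^{2} = 6241$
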